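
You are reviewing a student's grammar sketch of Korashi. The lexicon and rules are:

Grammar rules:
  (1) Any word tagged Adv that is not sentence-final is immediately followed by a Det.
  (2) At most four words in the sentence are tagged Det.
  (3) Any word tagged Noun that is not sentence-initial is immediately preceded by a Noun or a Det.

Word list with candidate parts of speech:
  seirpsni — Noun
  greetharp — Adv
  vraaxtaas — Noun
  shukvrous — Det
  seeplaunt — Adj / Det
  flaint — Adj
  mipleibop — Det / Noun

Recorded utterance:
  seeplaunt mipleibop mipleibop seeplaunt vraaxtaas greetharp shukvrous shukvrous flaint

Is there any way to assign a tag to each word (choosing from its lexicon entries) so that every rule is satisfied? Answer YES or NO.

Candidates per position — 1:seeplaunt {Adj,Det}; 2:mipleibop {Det,Noun}; 3:mipleibop {Det,Noun}; 4:seeplaunt {Adj,Det}; 5:vraaxtaas {Noun}; 6:greetharp {Adv}; 7:shukvrous {Det}; 8:shukvrous {Det}; 9:flaint {Adj}.
One satisfying assignment: Det Noun Noun Det Noun Adv Det Det Adj.
Rule-by-rule: rule 1 holds; rule 2 holds; rule 3 holds.

YES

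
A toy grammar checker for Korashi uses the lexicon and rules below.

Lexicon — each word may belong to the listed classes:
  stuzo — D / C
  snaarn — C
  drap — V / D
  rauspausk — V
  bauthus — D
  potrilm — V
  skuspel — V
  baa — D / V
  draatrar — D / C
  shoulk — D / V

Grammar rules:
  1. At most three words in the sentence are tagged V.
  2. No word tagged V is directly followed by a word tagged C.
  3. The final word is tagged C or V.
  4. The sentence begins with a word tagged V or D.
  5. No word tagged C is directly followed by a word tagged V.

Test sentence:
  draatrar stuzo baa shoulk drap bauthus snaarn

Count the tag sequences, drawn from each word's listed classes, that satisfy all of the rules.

12

Candidates per position — 1:draatrar {D,C}; 2:stuzo {D,C}; 3:baa {D,V}; 4:shoulk {D,V}; 5:drap {V,D}; 6:bauthus {D}; 7:snaarn {C}.
There are 32 candidate sequences in total.
Checking each against the rules leaves 12 sequences.
Count = 12.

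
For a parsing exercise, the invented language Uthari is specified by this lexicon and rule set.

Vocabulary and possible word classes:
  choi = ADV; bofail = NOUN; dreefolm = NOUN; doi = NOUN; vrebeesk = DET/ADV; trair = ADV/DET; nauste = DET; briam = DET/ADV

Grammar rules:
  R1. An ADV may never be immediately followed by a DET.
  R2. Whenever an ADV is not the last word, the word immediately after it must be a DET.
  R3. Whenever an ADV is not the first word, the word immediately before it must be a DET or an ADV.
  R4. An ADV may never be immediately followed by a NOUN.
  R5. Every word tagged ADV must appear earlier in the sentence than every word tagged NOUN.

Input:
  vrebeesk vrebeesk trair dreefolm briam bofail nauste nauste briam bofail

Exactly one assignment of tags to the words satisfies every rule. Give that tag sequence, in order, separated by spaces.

DET DET DET NOUN DET NOUN DET DET DET NOUN

Candidates per position — 1:vrebeesk {DET,ADV}; 2:vrebeesk {DET,ADV}; 3:trair {ADV,DET}; 4:dreefolm {NOUN}; 5:briam {DET,ADV}; 6:bofail {NOUN}; 7:nauste {DET}; 8:nauste {DET}; 9:briam {DET,ADV}; 10:bofail {NOUN}.
Position 3: ADV is ruled out by rule 2; that leaves DET.
Position 5: ADV is ruled out by rule 2; that leaves DET.
Position 9: ADV is ruled out by rule 2; that leaves DET.
Position 1: ADV is ruled out by rule 1; that leaves DET.
Position 2: ADV is ruled out by rule 1; that leaves DET.
That leaves exactly one tagging: DET DET DET NOUN DET NOUN DET DET DET NOUN.
Check: rule 1 ✓; rule 2 ✓; rule 3 ✓; rule 4 ✓; rule 5 ✓.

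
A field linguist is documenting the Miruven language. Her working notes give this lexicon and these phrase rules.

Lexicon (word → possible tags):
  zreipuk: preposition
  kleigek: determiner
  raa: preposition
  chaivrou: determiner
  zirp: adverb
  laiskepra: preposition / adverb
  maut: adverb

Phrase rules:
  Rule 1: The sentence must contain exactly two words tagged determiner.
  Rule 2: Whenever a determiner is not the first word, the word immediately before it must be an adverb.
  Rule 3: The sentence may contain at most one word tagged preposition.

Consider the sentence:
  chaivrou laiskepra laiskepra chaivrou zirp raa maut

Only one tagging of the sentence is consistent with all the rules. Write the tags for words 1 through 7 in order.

determiner adverb adverb determiner adverb preposition adverb

Candidates per position — 1:chaivrou {determiner}; 2:laiskepra {preposition,adverb}; 3:laiskepra {preposition,adverb}; 4:chaivrou {determiner}; 5:zirp {adverb}; 6:raa {preposition}; 7:maut {adverb}.
At position 2, choosing preposition makes rule 3 impossible to satisfy; hence adverb.
At position 3, choosing preposition makes rule 2 impossible to satisfy; hence adverb.
The only consistent sequence is: determiner adverb adverb determiner adverb preposition adverb.
Verifying each rule — rule 1 satisfied; rule 2 satisfied; rule 3 satisfied.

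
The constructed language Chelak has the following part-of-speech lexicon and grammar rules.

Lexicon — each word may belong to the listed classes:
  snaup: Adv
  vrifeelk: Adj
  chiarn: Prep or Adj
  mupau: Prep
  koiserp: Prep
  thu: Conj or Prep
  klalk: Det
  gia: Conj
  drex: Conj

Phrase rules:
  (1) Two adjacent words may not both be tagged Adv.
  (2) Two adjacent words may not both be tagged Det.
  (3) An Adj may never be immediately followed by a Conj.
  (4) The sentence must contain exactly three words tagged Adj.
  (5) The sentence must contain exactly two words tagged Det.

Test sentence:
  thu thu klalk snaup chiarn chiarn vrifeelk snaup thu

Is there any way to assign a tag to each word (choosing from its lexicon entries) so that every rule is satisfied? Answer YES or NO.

Candidates per position — 1:thu {Conj,Prep}; 2:thu {Conj,Prep}; 3:klalk {Det}; 4:snaup {Adv}; 5:chiarn {Prep,Adj}; 6:chiarn {Prep,Adj}; 7:vrifeelk {Adj}; 8:snaup {Adv}; 9:thu {Conj,Prep}.
Rule 5 cannot be satisfied by any choice of tags from the lexicon.
So there is no consistent tagging.

NO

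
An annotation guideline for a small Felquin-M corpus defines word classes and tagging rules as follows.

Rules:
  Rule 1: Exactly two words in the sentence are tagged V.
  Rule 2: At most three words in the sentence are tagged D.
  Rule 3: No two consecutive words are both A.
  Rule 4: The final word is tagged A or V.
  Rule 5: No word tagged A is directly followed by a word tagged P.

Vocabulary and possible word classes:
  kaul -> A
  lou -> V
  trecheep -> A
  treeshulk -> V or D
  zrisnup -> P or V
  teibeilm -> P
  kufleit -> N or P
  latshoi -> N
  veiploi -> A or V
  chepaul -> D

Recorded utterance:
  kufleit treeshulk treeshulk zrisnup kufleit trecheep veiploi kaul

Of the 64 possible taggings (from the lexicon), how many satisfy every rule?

12

Candidates per position — 1:kufleit {N,P}; 2:treeshulk {V,D}; 3:treeshulk {V,D}; 4:zrisnup {P,V}; 5:kufleit {N,P}; 6:trecheep {A}; 7:veiploi {A,V}; 8:kaul {A}.
There are 64 candidate sequences in total.
Checking each against the rules leaves 12 sequences.
Count = 12.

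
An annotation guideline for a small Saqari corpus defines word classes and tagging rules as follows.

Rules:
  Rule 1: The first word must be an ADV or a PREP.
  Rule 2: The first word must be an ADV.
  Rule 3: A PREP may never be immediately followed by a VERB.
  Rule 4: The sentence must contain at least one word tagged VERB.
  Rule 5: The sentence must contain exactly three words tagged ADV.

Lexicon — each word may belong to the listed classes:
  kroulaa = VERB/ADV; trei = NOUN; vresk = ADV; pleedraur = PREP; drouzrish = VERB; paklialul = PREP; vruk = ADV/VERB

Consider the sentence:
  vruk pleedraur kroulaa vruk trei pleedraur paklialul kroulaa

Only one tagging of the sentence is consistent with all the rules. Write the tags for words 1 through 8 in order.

Candidates per position — 1:vruk {ADV,VERB}; 2:pleedraur {PREP}; 3:kroulaa {VERB,ADV}; 4:vruk {ADV,VERB}; 5:trei {NOUN}; 6:pleedraur {PREP}; 7:paklialul {PREP}; 8:kroulaa {VERB,ADV}.
Position 1: tagging it VERB would leave rule 1 unsatisfiable, so it must be ADV.
Position 3: tagging it VERB would leave rule 3 unsatisfiable, so it must be ADV.
Position 8: tagging it VERB would leave rule 3 unsatisfiable, so it must be ADV.
Position 4: tagging it ADV would leave rule 4 unsatisfiable, so it must be VERB.
So the tagging must be: ADV PREP ADV VERB NOUN PREP PREP ADV.
Verifying each rule — rule 1 ✓; rule 2 ✓; rule 3 ✓; rule 4 ✓; rule 5 ✓.

ADV PREP ADV VERB NOUN PREP PREP ADV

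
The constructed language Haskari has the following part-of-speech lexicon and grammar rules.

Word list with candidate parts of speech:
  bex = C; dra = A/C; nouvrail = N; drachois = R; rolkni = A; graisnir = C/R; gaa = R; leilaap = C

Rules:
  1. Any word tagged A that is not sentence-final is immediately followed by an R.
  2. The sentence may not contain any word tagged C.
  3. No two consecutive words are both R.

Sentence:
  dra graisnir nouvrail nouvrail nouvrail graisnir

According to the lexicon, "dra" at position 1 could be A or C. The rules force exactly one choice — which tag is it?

Candidates per position — 1:dra {A,C}; 2:graisnir {C,R}; 3:nouvrail {N}; 4:nouvrail {N}; 5:nouvrail {N}; 6:graisnir {C,R}.
At position 1, choosing C makes rule 2 impossible to satisfy; hence A.
At position 2, choosing C makes rule 1 impossible to satisfy; hence R.
At position 6, choosing C makes rule 2 impossible to satisfy; hence R.
That leaves exactly one tagging: A R N N N R.
Verifying each rule — rule 1 ok; rule 2 ok; rule 3 ok.

A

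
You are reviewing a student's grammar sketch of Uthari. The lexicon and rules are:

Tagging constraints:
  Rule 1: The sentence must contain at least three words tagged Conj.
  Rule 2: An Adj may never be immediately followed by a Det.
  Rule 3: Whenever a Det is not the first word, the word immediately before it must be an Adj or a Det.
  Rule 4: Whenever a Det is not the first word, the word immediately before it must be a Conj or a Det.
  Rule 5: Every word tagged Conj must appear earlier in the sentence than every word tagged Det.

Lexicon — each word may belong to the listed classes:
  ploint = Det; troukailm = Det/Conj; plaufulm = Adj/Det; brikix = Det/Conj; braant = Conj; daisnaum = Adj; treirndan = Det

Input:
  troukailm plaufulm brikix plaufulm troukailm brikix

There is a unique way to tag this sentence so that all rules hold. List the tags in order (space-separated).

Conj Adj Conj Adj Conj Conj

Candidates per position — 1:troukailm {Det,Conj}; 2:plaufulm {Adj,Det}; 3:brikix {Det,Conj}; 4:plaufulm {Adj,Det}; 5:troukailm {Det,Conj}; 6:brikix {Det,Conj}.
The remaining ambiguous positions (1, 2, 3, 4, 5, 6) are resolved jointly — only one combination satisfies every rule.
The unique satisfying tagging is: Conj Adj Conj Adj Conj Conj.
Checking: rule 1 ✓; rule 2 ✓; rule 3 ✓; rule 4 ✓; rule 5 ✓.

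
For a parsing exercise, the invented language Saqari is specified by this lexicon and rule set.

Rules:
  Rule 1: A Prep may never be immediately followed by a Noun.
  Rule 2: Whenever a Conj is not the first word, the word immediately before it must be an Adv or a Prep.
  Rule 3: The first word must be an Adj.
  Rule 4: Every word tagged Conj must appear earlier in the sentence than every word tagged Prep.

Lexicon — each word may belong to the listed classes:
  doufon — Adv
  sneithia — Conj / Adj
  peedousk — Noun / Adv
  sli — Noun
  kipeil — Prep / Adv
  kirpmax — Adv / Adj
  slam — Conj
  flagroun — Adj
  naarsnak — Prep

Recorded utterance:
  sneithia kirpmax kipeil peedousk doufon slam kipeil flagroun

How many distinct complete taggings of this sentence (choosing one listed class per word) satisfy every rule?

Candidates per position — 1:sneithia {Conj,Adj}; 2:kirpmax {Adv,Adj}; 3:kipeil {Prep,Adv}; 4:peedousk {Noun,Adv}; 5:doufon {Adv}; 6:slam {Conj}; 7:kipeil {Prep,Adv}; 8:flagroun {Adj}.
There are 32 candidate sequences in total.
Checking each against the rules leaves 8 sequences.
Count = 8.

8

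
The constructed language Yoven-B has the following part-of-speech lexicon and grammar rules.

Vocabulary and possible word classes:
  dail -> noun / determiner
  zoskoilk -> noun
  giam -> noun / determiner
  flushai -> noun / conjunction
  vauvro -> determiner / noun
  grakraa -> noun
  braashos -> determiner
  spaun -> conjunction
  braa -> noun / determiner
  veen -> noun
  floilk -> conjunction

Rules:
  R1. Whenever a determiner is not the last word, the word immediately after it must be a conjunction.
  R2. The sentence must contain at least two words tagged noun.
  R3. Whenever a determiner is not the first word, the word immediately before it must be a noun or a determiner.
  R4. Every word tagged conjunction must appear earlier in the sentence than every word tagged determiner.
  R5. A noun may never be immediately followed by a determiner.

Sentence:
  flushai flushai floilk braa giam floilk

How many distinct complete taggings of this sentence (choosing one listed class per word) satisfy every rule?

4

Candidates per position — 1:flushai {noun,conjunction}; 2:flushai {noun,conjunction}; 3:floilk {conjunction}; 4:braa {noun,determiner}; 5:giam {noun,determiner}; 6:floilk {conjunction}.
There are 16 candidate sequences in total.
The sequences that satisfy every rule: noun noun conjunction noun noun conjunction; noun conjunction conjunction noun noun conjunction; conjunction noun conjunction noun noun conjunction; conjunction conjunction conjunction noun noun conjunction.
Count = 4.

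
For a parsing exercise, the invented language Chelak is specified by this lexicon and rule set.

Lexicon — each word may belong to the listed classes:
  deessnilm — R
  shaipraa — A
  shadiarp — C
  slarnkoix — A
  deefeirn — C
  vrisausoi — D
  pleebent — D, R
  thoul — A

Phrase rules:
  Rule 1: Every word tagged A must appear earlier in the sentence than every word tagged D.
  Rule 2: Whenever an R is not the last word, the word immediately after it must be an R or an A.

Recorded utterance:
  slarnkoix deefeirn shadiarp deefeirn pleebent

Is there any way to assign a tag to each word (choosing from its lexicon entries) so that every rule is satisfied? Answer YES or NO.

Candidates per position — 1:slarnkoix {A}; 2:deefeirn {C}; 3:shadiarp {C}; 4:deefeirn {C}; 5:pleebent {D,R}.
One satisfying assignment: A C C C D.
Rule-by-rule: rule 1 satisfied; rule 2 satisfied.

YES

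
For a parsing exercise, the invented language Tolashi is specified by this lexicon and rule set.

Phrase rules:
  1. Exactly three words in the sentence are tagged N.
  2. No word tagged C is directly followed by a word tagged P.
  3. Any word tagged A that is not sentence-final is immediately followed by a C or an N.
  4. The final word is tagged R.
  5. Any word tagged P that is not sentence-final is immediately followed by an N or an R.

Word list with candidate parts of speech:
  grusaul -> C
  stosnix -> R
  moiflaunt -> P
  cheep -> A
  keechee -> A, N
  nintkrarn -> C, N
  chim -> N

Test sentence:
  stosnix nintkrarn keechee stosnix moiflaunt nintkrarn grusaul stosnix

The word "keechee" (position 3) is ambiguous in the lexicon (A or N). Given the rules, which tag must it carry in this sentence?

Candidates per position — 1:stosnix {R}; 2:nintkrarn {C,N}; 3:keechee {A,N}; 4:stosnix {R}; 5:moiflaunt {P}; 6:nintkrarn {C,N}; 7:grusaul {C}; 8:stosnix {R}.
At position 2, choosing C makes rule 1 impossible to satisfy; hence N.
At position 3, choosing A makes rule 1 impossible to satisfy; hence N.
At position 6, choosing C makes rule 1 impossible to satisfy; hence N.
The only consistent sequence is: R N N R P N C R.
Checking: rule 1 ok; rule 2 ok; rule 3 ok; rule 4 ok; rule 5 ok.

N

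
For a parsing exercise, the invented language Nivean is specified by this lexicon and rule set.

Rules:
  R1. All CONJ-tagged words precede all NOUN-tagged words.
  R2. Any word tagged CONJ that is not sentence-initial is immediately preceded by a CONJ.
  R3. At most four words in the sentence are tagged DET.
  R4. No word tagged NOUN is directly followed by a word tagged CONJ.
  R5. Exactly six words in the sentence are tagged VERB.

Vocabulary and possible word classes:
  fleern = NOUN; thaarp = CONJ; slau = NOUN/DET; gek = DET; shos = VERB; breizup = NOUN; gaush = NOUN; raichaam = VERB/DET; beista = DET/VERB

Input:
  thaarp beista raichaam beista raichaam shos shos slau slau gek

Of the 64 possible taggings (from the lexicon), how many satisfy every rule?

4

Candidates per position — 1:thaarp {CONJ}; 2:beista {DET,VERB}; 3:raichaam {VERB,DET}; 4:beista {DET,VERB}; 5:raichaam {VERB,DET}; 6:shos {VERB}; 7:shos {VERB}; 8:slau {NOUN,DET}; 9:slau {NOUN,DET}; 10:gek {DET}.
There are 64 candidate sequences in total.
The sequences that satisfy every rule: CONJ VERB VERB VERB VERB VERB VERB NOUN NOUN DET; CONJ VERB VERB VERB VERB VERB VERB NOUN DET DET; CONJ VERB VERB VERB VERB VERB VERB DET NOUN DET; CONJ VERB VERB VERB VERB VERB VERB DET DET DET.
Count = 4.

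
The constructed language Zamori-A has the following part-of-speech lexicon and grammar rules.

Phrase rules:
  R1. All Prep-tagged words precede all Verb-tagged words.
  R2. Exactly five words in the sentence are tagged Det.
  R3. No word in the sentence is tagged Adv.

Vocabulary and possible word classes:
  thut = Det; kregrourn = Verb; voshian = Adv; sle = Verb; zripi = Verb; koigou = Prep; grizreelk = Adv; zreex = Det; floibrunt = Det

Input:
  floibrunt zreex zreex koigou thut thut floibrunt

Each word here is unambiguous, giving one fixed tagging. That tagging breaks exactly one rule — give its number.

2

Fixed tagging: Det Det Det Prep Det Det Det.
Applying the rules: R1 ✓, R2 ✗, R3 ✓.
Only rule 2 fails.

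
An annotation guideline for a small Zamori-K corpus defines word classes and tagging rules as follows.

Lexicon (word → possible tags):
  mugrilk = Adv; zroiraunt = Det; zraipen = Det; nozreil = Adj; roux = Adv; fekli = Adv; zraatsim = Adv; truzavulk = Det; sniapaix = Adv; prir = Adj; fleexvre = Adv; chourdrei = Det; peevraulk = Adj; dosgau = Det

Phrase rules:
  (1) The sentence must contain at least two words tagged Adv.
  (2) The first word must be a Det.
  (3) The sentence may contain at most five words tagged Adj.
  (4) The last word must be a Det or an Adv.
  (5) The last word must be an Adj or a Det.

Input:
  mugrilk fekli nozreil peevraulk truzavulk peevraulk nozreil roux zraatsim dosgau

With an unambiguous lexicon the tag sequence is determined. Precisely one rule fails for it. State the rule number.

Fixed tagging: Adv Adv Adj Adj Det Adj Adj Adv Adv Det.
Rule check: R1 pass, R2 fail, R3 pass, R4 pass, R5 pass.
Only rule 2 fails.

2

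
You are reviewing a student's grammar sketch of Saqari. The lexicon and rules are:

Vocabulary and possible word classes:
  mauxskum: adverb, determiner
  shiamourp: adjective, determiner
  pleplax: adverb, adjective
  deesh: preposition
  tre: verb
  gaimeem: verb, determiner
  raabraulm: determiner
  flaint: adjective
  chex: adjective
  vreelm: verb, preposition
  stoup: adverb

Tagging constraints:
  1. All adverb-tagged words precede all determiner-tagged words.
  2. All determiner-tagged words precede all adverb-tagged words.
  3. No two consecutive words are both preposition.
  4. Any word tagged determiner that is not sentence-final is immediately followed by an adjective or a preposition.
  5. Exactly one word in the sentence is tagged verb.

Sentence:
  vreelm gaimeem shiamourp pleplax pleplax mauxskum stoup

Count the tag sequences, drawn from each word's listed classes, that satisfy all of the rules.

4

Candidates per position — 1:vreelm {verb,preposition}; 2:gaimeem {verb,determiner}; 3:shiamourp {adjective,determiner}; 4:pleplax {adverb,adjective}; 5:pleplax {adverb,adjective}; 6:mauxskum {adverb,determiner}; 7:stoup {adverb}.
There are 64 candidate sequences in total.
The sequences that satisfy every rule: preposition verb adjective adverb adverb adverb adverb; preposition verb adjective adverb adjective adverb adverb; preposition verb adjective adjective adverb adverb adverb; preposition verb adjective adjective adjective adverb adverb.
Count = 4.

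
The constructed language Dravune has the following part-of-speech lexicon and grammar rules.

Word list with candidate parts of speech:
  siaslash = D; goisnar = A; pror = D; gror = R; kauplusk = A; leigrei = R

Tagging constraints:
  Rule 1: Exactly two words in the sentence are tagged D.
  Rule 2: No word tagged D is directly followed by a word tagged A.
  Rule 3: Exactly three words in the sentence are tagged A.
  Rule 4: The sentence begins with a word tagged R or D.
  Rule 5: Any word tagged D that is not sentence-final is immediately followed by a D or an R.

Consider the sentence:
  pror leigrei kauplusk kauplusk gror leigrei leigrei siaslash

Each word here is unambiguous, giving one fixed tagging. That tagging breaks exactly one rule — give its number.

Fixed tagging: D R A A R R R D.
Rule check: R1 holds, R2 holds, R3 violated, R4 holds, R5 holds.
Only rule 3 fails.

3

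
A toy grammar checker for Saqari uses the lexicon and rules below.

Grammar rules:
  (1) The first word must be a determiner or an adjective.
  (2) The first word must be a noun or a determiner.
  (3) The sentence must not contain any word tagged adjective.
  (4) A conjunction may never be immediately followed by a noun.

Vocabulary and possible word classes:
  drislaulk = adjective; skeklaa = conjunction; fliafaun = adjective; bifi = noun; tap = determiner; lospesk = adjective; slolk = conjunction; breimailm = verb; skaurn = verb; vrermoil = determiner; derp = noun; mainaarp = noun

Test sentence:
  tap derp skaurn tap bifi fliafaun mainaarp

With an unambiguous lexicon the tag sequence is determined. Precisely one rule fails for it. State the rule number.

3

Fixed tagging: determiner noun verb determiner noun adjective noun.
Checking each rule: R1 holds, R2 holds, R3 violated, R4 holds.
Only rule 3 fails.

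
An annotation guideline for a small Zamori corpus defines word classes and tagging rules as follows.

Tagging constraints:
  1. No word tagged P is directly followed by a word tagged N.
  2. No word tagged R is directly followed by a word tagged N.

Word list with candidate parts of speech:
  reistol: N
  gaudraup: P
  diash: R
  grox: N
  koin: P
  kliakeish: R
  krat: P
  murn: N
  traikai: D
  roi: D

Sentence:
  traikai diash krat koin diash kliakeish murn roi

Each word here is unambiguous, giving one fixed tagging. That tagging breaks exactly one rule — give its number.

2

Fixed tagging: D R P P R R N D.
Applying the rules: R1 ok, R2 fails.
Only rule 2 fails.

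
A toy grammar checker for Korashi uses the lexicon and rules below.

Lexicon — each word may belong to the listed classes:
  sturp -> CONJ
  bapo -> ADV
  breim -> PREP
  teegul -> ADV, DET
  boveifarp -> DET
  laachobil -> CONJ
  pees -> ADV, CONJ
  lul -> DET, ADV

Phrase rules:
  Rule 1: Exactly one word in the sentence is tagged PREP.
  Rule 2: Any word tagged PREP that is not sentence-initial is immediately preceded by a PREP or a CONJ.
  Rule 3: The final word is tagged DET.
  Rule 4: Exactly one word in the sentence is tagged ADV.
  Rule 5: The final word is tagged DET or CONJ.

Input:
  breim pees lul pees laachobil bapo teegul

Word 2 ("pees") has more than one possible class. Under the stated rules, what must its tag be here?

CONJ

Candidates per position — 1:breim {PREP}; 2:pees {ADV,CONJ}; 3:lul {DET,ADV}; 4:pees {ADV,CONJ}; 5:laachobil {CONJ}; 6:bapo {ADV}; 7:teegul {ADV,DET}.
Position 2: ADV is ruled out by rule 4; that leaves CONJ.
Position 3: ADV is ruled out by rule 4; that leaves DET.
Position 4: ADV is ruled out by rule 4; that leaves CONJ.
Position 7: ADV is ruled out by rule 3; that leaves DET.
So the tagging must be: PREP CONJ DET CONJ CONJ ADV DET.
Rule-by-rule: rule 1 ok; rule 2 ok; rule 3 ok; rule 4 ok; rule 5 ok.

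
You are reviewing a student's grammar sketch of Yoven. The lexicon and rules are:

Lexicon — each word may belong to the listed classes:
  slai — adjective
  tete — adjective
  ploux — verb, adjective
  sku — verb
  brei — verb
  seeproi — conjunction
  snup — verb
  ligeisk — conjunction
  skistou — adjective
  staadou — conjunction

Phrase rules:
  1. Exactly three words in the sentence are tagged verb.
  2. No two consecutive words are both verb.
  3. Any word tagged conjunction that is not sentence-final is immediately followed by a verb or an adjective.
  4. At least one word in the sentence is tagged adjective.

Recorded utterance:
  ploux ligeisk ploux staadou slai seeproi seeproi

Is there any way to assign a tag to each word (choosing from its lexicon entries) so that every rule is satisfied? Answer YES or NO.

Candidates per position — 1:ploux {verb,adjective}; 2:ligeisk {conjunction}; 3:ploux {verb,adjective}; 4:staadou {conjunction}; 5:slai {adjective}; 6:seeproi {conjunction}; 7:seeproi {conjunction}.
Rule 1 cannot be satisfied by any choice of tags from the lexicon.
So there is no consistent tagging.

NO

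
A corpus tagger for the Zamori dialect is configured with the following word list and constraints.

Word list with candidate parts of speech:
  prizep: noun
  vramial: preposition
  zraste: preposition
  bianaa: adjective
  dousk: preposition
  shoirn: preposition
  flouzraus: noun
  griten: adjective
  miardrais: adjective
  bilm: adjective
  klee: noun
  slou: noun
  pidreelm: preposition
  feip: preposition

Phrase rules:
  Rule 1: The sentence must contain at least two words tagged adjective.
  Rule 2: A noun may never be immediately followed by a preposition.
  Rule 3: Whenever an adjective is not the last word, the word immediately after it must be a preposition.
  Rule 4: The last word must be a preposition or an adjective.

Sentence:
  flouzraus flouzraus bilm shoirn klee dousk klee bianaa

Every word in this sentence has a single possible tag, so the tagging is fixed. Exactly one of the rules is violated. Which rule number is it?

Fixed tagging: noun noun adjective preposition noun preposition noun adjective.
Applying the rules: R1 pass, R2 fail, R3 pass, R4 pass.
Only rule 2 fails.

2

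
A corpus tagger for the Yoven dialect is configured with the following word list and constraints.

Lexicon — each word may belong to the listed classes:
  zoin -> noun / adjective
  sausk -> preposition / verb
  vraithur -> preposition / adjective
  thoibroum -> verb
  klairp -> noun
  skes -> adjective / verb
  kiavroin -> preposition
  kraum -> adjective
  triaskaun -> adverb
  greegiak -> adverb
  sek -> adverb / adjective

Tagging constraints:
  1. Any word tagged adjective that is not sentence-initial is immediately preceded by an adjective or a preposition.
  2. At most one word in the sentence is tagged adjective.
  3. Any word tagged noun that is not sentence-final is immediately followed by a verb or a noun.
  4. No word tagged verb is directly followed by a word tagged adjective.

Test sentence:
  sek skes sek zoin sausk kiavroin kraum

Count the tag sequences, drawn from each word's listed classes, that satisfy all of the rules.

Candidates per position — 1:sek {adverb,adjective}; 2:skes {adjective,verb}; 3:sek {adverb,adjective}; 4:zoin {noun,adjective}; 5:sausk {preposition,verb}; 6:kiavroin {preposition}; 7:kraum {adjective}.
There are 32 candidate sequences in total.
The sequences that satisfy every rule: adverb verb adverb noun verb preposition adjective.
Count = 1.

1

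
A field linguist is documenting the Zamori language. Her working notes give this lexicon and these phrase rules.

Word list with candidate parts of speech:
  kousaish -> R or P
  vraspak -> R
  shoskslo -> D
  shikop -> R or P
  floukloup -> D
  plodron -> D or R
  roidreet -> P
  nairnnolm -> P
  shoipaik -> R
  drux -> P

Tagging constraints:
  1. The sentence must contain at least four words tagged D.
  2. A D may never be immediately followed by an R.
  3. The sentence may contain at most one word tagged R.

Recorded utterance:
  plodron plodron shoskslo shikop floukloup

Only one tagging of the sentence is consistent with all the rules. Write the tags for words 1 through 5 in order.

D D D P D

Candidates per position — 1:plodron {D,R}; 2:plodron {D,R}; 3:shoskslo {D}; 4:shikop {R,P}; 5:floukloup {D}.
At position 1, choosing R makes rule 1 impossible to satisfy; hence D.
At position 2, choosing R makes rule 1 impossible to satisfy; hence D.
At position 4, choosing R makes rule 2 impossible to satisfy; hence P.
So the tagging must be: D D D P D.
Check: rule 1 satisfied; rule 2 satisfied; rule 3 satisfied.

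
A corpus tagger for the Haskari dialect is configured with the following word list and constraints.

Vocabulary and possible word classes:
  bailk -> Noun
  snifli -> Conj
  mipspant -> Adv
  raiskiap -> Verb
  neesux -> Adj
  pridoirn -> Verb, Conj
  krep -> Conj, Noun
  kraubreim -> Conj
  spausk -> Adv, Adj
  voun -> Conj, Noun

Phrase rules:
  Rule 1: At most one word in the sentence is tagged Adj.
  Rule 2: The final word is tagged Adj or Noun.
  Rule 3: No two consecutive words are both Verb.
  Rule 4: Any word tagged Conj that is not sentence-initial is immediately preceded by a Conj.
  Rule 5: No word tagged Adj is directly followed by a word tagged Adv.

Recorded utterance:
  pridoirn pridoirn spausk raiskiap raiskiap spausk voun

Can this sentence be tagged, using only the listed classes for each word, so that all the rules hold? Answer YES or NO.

NO

Candidates per position — 1:pridoirn {Verb,Conj}; 2:pridoirn {Verb,Conj}; 3:spausk {Adv,Adj}; 4:raiskiap {Verb}; 5:raiskiap {Verb}; 6:spausk {Adv,Adj}; 7:voun {Conj,Noun}.
Rule 3 cannot be satisfied by any choice of tags from the lexicon.
So there is no consistent tagging.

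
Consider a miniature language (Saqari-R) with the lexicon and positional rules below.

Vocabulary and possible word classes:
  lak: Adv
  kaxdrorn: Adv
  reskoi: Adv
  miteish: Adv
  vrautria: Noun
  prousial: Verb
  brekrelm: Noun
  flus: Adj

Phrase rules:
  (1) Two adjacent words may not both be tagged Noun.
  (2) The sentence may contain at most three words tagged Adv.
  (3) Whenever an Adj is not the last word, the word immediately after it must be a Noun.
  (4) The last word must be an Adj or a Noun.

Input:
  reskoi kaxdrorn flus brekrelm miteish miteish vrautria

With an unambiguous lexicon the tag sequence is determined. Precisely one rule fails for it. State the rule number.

2

Fixed tagging: Adv Adv Adj Noun Adv Adv Noun.
Applying the rules: R1 ok, R2 fails, R3 ok, R4 ok.
Only rule 2 fails.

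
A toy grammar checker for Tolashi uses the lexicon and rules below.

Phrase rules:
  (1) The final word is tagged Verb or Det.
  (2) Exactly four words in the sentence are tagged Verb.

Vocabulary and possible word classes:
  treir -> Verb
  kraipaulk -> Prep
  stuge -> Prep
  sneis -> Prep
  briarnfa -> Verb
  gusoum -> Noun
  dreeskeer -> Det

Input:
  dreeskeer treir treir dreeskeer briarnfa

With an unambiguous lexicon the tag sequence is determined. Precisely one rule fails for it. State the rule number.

2

Fixed tagging: Det Verb Verb Det Verb.
Applying the rules: R1 ✓, R2 ✗.
Only rule 2 fails.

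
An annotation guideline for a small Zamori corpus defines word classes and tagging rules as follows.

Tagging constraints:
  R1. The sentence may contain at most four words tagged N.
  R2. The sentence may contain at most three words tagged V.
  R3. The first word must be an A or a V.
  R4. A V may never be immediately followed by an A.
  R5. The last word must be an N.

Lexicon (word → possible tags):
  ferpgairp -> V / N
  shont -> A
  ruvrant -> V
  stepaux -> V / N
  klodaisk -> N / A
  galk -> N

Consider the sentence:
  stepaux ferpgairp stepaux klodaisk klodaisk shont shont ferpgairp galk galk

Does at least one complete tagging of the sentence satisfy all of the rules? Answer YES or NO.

Candidates per position — 1:stepaux {V,N}; 2:ferpgairp {V,N}; 3:stepaux {V,N}; 4:klodaisk {N,A}; 5:klodaisk {N,A}; 6:shont {A}; 7:shont {A}; 8:ferpgairp {V,N}; 9:galk {N}; 10:galk {N}.
One satisfying assignment: V N N A A A A V N N.
Verifying each rule — rule 1 satisfied; rule 2 satisfied; rule 3 satisfied; rule 4 satisfied; rule 5 satisfied.

YES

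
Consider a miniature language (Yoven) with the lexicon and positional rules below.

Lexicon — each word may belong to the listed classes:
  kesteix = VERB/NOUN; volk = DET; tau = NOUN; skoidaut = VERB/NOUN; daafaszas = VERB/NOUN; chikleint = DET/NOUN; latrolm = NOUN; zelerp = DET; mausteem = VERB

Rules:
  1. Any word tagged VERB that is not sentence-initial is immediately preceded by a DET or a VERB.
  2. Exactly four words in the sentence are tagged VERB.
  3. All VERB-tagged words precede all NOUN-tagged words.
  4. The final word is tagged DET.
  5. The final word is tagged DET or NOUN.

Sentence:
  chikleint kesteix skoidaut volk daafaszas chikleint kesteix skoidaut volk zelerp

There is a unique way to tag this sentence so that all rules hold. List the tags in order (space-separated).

Candidates per position — 1:chikleint {DET,NOUN}; 2:kesteix {VERB,NOUN}; 3:skoidaut {VERB,NOUN}; 4:volk {DET}; 5:daafaszas {VERB,NOUN}; 6:chikleint {DET,NOUN}; 7:kesteix {VERB,NOUN}; 8:skoidaut {VERB,NOUN}; 9:volk {DET}; 10:zelerp {DET}.
The remaining ambiguous positions (1, 2, 3, 5, 6, 7, 8) are resolved jointly — only one combination satisfies every rule.
The only consistent sequence is: DET VERB VERB DET VERB DET VERB NOUN DET DET.
Verifying each rule — rule 1 satisfied; rule 2 satisfied; rule 3 satisfied; rule 4 satisfied; rule 5 satisfied.

DET VERB VERB DET VERB DET VERB NOUN DET DET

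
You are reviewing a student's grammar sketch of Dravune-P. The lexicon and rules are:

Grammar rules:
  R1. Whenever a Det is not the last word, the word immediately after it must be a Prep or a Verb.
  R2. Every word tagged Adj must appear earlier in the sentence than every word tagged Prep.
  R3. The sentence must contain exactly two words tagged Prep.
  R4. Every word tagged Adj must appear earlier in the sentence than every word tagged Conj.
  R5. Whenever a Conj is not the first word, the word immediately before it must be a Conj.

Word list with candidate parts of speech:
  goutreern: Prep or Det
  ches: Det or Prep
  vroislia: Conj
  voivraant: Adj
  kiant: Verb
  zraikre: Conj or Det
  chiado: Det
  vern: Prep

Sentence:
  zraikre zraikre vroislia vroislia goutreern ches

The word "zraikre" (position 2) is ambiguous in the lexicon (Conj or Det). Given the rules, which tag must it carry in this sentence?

Conj

Candidates per position — 1:zraikre {Conj,Det}; 2:zraikre {Conj,Det}; 3:vroislia {Conj}; 4:vroislia {Conj}; 5:goutreern {Prep,Det}; 6:ches {Det,Prep}.
If word 1 were Det, no tagging could satisfy rule 1; so word 1 is Conj.
If word 2 were Det, no tagging could satisfy rule 1; so word 2 is Conj.
If word 5 were Det, no tagging could satisfy rule 3; so word 5 is Prep.
If word 6 were Det, no tagging could satisfy rule 3; so word 6 is Prep.
That leaves exactly one tagging: Conj Conj Conj Conj Prep Prep.
Check: rule 1 satisfied; rule 2 satisfied; rule 3 satisfied; rule 4 satisfied; rule 5 satisfied.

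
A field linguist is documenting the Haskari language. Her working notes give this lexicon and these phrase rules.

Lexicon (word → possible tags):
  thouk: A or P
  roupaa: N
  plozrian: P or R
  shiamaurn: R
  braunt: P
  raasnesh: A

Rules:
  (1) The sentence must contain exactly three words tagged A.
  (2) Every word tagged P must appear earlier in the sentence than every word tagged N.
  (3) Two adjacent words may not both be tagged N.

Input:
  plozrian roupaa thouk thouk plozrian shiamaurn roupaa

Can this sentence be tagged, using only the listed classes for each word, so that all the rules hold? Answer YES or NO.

Candidates per position — 1:plozrian {P,R}; 2:roupaa {N}; 3:thouk {A,P}; 4:thouk {A,P}; 5:plozrian {P,R}; 6:shiamaurn {R}; 7:roupaa {N}.
Rule 1 cannot be satisfied by any choice of tags from the lexicon.
So there is no consistent tagging.

NO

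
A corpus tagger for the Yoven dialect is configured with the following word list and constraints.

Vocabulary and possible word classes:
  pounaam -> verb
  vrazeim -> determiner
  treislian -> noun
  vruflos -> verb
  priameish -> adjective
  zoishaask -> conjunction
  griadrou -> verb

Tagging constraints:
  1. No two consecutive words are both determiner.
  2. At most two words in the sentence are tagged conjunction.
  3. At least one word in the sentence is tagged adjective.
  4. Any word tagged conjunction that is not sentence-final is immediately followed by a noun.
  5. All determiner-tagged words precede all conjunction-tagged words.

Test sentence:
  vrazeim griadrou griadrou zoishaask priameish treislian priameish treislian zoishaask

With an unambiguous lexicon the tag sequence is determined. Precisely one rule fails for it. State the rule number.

Fixed tagging: determiner verb verb conjunction adjective noun adjective noun conjunction.
Checking each rule: R1 ✓, R2 ✓, R3 ✓, R4 ✗, R5 ✓.
Only rule 4 fails.

4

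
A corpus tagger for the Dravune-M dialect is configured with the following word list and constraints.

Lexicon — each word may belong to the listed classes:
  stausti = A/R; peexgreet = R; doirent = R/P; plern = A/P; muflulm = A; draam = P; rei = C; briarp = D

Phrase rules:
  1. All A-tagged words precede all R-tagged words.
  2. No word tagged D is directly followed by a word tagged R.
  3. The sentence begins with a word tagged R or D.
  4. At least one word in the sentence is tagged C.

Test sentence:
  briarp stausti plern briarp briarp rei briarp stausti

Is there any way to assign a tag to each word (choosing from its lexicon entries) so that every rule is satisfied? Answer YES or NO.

YES

Candidates per position — 1:briarp {D}; 2:stausti {A,R}; 3:plern {A,P}; 4:briarp {D}; 5:briarp {D}; 6:rei {C}; 7:briarp {D}; 8:stausti {A,R}.
One satisfying assignment: D A P D D C D A.
Checking: rule 1 satisfied; rule 2 satisfied; rule 3 satisfied; rule 4 satisfied.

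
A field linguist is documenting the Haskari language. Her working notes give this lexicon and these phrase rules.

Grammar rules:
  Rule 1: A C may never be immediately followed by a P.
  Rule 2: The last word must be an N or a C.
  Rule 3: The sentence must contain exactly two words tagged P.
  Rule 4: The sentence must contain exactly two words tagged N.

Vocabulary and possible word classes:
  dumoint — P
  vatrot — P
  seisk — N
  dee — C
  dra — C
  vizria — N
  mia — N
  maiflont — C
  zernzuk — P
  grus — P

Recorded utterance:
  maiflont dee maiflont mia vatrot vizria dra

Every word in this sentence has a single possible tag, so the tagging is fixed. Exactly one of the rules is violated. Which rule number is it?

Fixed tagging: C C C N P N C.
Checking each rule: R1 ok, R2 ok, R3 fails, R4 ok.
Only rule 3 fails.

3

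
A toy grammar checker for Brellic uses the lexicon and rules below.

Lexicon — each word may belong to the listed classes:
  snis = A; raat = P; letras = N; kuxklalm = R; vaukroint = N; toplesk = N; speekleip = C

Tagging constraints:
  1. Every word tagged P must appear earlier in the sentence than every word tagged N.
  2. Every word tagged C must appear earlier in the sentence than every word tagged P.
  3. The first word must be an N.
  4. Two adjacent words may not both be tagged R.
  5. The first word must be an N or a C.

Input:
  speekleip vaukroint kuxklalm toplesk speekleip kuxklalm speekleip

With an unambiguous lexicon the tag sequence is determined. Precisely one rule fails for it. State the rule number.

3

Fixed tagging: C N R N C R C.
Rule check: R1 ok, R2 ok, R3 fails, R4 ok, R5 ok.
Only rule 3 fails.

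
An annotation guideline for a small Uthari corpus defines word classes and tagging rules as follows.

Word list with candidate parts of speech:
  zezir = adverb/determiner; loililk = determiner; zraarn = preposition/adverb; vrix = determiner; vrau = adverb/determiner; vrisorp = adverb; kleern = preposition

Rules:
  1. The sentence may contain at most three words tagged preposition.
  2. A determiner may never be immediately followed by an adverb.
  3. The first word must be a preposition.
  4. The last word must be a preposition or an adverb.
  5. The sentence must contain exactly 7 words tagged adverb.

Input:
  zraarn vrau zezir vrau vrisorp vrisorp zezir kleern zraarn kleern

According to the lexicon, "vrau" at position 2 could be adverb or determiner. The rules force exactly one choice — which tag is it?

Candidates per position — 1:zraarn {preposition,adverb}; 2:vrau {adverb,determiner}; 3:zezir {adverb,determiner}; 4:vrau {adverb,determiner}; 5:vrisorp {adverb}; 6:vrisorp {adverb}; 7:zezir {adverb,determiner}; 8:kleern {preposition}; 9:zraarn {preposition,adverb}; 10:kleern {preposition}.
Position 1: tagging it adverb would leave rule 3 unsatisfiable, so it must be preposition.
Position 2: tagging it determiner would leave rule 2 unsatisfiable, so it must be adverb.
Position 3: tagging it determiner would leave rule 2 unsatisfiable, so it must be adverb.
Position 4: tagging it determiner would leave rule 2 unsatisfiable, so it must be adverb.
Position 7: tagging it determiner would leave rule 5 unsatisfiable, so it must be adverb.
Position 9: tagging it preposition would leave rule 1 unsatisfiable, so it must be adverb.
So the tagging must be: preposition adverb adverb adverb adverb adverb adverb preposition adverb preposition.
Rule-by-rule: rule 1 satisfied; rule 2 satisfied; rule 3 satisfied; rule 4 satisfied; rule 5 satisfied.

adverb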